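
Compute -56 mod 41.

-56 = -2*41 + 26, so -56 ≡ 26 (mod 41).

26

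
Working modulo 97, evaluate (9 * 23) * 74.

9 * 23 = 207 ≡ 13 (mod 97)
13 * 74 = 962 ≡ 89 (mod 97)

89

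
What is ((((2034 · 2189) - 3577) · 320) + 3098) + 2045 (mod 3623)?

2034 · 2189 = 4452426 ≡ 3382 (mod 3623)
3382 - 3577 = -195 ≡ 3428 (mod 3623)
3428 · 320 = 1096960 ≡ 2814 (mod 3623)
2814 + 3098 = 5912 ≡ 2289 (mod 3623)
2289 + 2045 = 4334 ≡ 711 (mod 3623)

711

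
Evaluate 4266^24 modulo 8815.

Using repeated squaring:
24 in binary is 11000, i.e. 24 = 16 + 8.
4266^1 ≡ 4266 (mod 8815)
4266^2 ≡ 4266^2 = 18198756 ≡ 4596 (mod 8815)
4266^4 ≡ 4596^2 = 21123216 ≡ 2476 (mod 8815)
4266^8 ≡ 2476^2 = 6130576 ≡ 4151 (mod 8815)
4266^16 ≡ 4151^2 = 17230801 ≡ 6291 (mod 8815)
4266^24 = 4266^16 * 4266^8 ≡ 6291 * 4151 (mod 8815).
6291 * 4151 = 26113941 ≡ 3911 (mod 8815).

3911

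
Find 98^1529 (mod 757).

1529 in binary is 10111111001, i.e. 1529 = 1024 + 256 + 128 + 64 + 32 + 16 + 8 + 1.
98^1 ≡ 98 (mod 757)
98^2 ≡ 98^2 = 9604 ≡ 520 (mod 757)
98^4 ≡ 520^2 = 270400 ≡ 151 (mod 757)
98^8 ≡ 151^2 = 22801 ≡ 91 (mod 757)
98^16 ≡ 91^2 = 8281 ≡ 711 (mod 757)
98^32 ≡ 711^2 = 505521 ≡ 602 (mod 757)
98^64 ≡ 602^2 = 362404 ≡ 558 (mod 757)
98^128 ≡ 558^2 = 311364 ≡ 237 (mod 757)
98^256 ≡ 237^2 = 56169 ≡ 151 (mod 757)
98^512 ≡ 151^2 = 22801 ≡ 91 (mod 757)
98^1024 ≡ 91^2 = 8281 ≡ 711 (mod 757)
98^1529 = 98^1024 * 98^256 * 98^128 * 98^64 * 98^32 * 98^16 * 98^8 * 98^1 ≡ 711 * 151 * 237 * 558 * 602 * 711 * 91 * 98 (mod 757).
Accumulate the product:
711 * 151 = 107361 ≡ 624
624 * 237 = 147888 ≡ 273
273 * 558 = 152334 ≡ 177
177 * 602 = 106554 ≡ 574
574 * 711 = 408114 ≡ 91
91 * 91 = 8281 ≡ 711
711 * 98 = 69678 ≡ 34

34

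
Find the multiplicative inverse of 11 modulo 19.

Apply the Euclidean algorithm and back-substitute:
19 = 1×11 + 8
11 = 1×8 + 3
8 = 2×3 + 2
3 = 1×2 + 1
2 = 2×1 + 0
gcd(11, 19) = 1, so the inverse exists.
Back-substitute for 1:
1 = 1×3 − 1×2
  = −1×8 + 3×3
  = 3×11 − 4×8
  = −4×19 + 7×11
So 11⁻¹ ≡ 7 (mod 19).

7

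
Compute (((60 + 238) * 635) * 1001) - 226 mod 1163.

31

60 + 238 = 298
298 * 635 = 189230 ≡ 824 (mod 1163)
824 * 1001 = 824824 ≡ 257 (mod 1163)
257 - 226 = 31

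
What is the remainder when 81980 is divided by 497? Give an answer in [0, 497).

81980 = 164*497 + 472, so 81980 ≡ 472 (mod 497).

472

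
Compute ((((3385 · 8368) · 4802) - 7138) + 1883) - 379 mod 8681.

3155

3385 · 8368 = 28325680 ≡ 8258 (mod 8681)
8258 · 4802 = 39654916 ≡ 108 (mod 8681)
108 - 7138 = -7030 ≡ 1651 (mod 8681)
1651 + 1883 = 3534
3534 - 379 = 3155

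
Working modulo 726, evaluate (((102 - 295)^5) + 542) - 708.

102 - 295 = -193 ≡ 533 (mod 726)
(533)^5 ≡ 23 (mod 726)
23 + 542 = 565
565 - 708 = -143 ≡ 583 (mod 726)

583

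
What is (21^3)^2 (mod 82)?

25

(21)^3 ≡ 77 (mod 82)
(77)^2 ≡ 25 (mod 82)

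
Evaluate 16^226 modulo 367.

112

226 in binary is 11100010, i.e. 226 = 128 + 64 + 32 + 2.
16^1 ≡ 16 (mod 367)
16^2 ≡ 16^2 = 256 (mod 367)
16^4 ≡ 256^2 = 65536 ≡ 210 (mod 367)
16^8 ≡ 210^2 = 44100 ≡ 60 (mod 367)
16^16 ≡ 60^2 = 3600 ≡ 297 (mod 367)
16^32 ≡ 297^2 = 88209 ≡ 129 (mod 367)
16^64 ≡ 129^2 = 16641 ≡ 126 (mod 367)
16^128 ≡ 126^2 = 15876 ≡ 95 (mod 367)
16^226 = 16^128 × 16^64 × 16^32 × 16^2 ≡ 95 × 126 × 129 × 256 (mod 367).
Accumulate the product:
95 × 126 = 11970 ≡ 226
226 × 129 = 29154 ≡ 161
161 × 256 = 41216 ≡ 112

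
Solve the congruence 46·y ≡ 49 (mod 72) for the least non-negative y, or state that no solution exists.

gcd(46, 72) = 2, and 2 does not divide 49.
So the congruence has no solution.

no solution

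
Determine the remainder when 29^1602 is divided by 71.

19

1602 in binary is 11001000010, i.e. 1602 = 1024 + 512 + 64 + 2.
29^1 ≡ 29 (mod 71)
29^2 ≡ 29^2 = 841 ≡ 60 (mod 71)
29^4 ≡ 60^2 = 3600 ≡ 50 (mod 71)
29^8 ≡ 50^2 = 2500 ≡ 15 (mod 71)
29^16 ≡ 15^2 = 225 ≡ 12 (mod 71)
29^32 ≡ 12^2 = 144 ≡ 2 (mod 71)
29^64 ≡ 2^2 = 4 (mod 71)
29^128 ≡ 4^2 = 16 (mod 71)
29^256 ≡ 16^2 = 256 ≡ 43 (mod 71)
29^512 ≡ 43^2 = 1849 ≡ 3 (mod 71)
29^1024 ≡ 3^2 = 9 (mod 71)
29^1602 = 29^1024 * 29^512 * 29^64 * 29^2 ≡ 9 * 3 * 4 * 60 (mod 71).
Accumulate the product:
9 * 3 = 27
27 * 4 = 108 ≡ 37
37 * 60 = 2220 ≡ 19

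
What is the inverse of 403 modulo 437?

347

By the extended Euclidean algorithm:
437 = 1*403 + 34
403 = 11*34 + 29
34 = 1*29 + 5
29 = 5*5 + 4
5 = 1*4 + 1
4 = 4*1 + 0
gcd(403, 437) = 1, so the inverse exists.
Back-substitute for 1:
1 = 1*5 − 1*4
  = −1*29 + 6*5
  = 6*34 − 7*29
  = −7*403 + 83*34
  = 83*437 − 90*403
So 403⁻¹ ≡ −90 ≡ 347 (mod 437).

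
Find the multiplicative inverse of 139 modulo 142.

Apply the Euclidean algorithm and back-substitute:
142 = 1×139 + 3
139 = 46×3 + 1
3 = 3×1 + 0
gcd(139, 142) = 1, so the inverse exists.
Bézout: 1 = −46×142 + 47×139.
So 139⁻¹ ≡ 47 (mod 142).

47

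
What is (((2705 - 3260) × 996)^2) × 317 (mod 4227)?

1092

2705 - 3260 = -555 ≡ 3672 (mod 4227)
3672 × 996 = 3657312 ≡ 957 (mod 4227)
(957)^2 ≡ 2817 (mod 4227)
2817 × 317 = 892989 ≡ 1092 (mod 4227)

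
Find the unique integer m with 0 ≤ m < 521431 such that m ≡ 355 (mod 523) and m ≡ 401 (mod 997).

97110

523⁻¹ mod 997: 523·936 ≡ 1 (mod 997), so 523⁻¹ ≡ 936.
m = 355 + 523·((401 − 355)·936 mod 997) = 355 + 523·185 = 97110.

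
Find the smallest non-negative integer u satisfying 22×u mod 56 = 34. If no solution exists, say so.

27

gcd(22, 56) = 2, and 2 | 34, so solutions exist.
Divide through by 2: 11×u mod 28 = 17.
11⁻¹ ≡ 23 (mod 28).
u ≡ 23×17 ≡ 27 (mod 28).
The smallest non-negative solution is u = 27.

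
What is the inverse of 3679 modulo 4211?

2620

By the extended Euclidean algorithm:
4211 = 1*3679 + 532
3679 = 6*532 + 487
532 = 1*487 + 45
487 = 10*45 + 37
45 = 1*37 + 8
37 = 4*8 + 5
8 = 1*5 + 3
5 = 1*3 + 2
3 = 1*2 + 1
2 = 2*1 + 0
gcd(3679, 4211) = 1, so the inverse exists.
Back-substitute for 1:
1 = 1*3 − 1*2
  = −1*5 + 2*3
  = 2*8 − 3*5
  = −3*37 + 14*8
  = 14*45 − 17*37
  = −17*487 + 184*45
  = 184*532 − 201*487
  = −201*3679 + 1390*532
  = 1390*4211 − 1591*3679
So 3679⁻¹ ≡ −1591 ≡ 2620 (mod 4211).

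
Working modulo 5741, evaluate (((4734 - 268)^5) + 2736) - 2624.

3625

4734 - 268 = 4466
(4466)^5 ≡ 3513 (mod 5741)
3513 + 2736 = 6249 ≡ 508 (mod 5741)
508 - 2624 = -2116 ≡ 3625 (mod 5741)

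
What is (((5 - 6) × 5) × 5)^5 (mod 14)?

5 - 6 = -1 ≡ 13 (mod 14)
13 × 5 = 65 ≡ 9 (mod 14)
9 × 5 = 45 ≡ 3 (mod 14)
(3)^5 ≡ 5 (mod 14)

5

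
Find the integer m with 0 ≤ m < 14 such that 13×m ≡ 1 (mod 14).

13

By the extended Euclidean algorithm:
14 = 1·13 + 1
13 = 13·1 + 0
gcd(13, 14) = 1, so the inverse exists.
Bézout: 1 = 1·14 − 1·13.
So 13⁻¹ ≡ −1 ≡ 13 (mod 14).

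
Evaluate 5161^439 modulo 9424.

7593

Using repeated squaring:
439 in binary is 110110111, i.e. 439 = 256 + 128 + 32 + 16 + 4 + 2 + 1.
5161^1 ≡ 5161 (mod 9424)
5161^2 ≡ 5161^2 = 26635921 ≡ 3697 (mod 9424)
5161^4 ≡ 3697^2 = 13667809 ≡ 3009 (mod 9424)
5161^8 ≡ 3009^2 = 9054081 ≡ 7041 (mod 9424)
5161^16 ≡ 7041^2 = 49575681 ≡ 5441 (mod 9424)
5161^32 ≡ 5441^2 = 29604481 ≡ 3697 (mod 9424)
5161^64 ≡ 3697^2 = 13667809 ≡ 3009 (mod 9424)
5161^128 ≡ 3009^2 = 9054081 ≡ 7041 (mod 9424)
5161^256 ≡ 7041^2 = 49575681 ≡ 5441 (mod 9424)
5161^439 = 5161^256 * 5161^128 * 5161^32 * 5161^16 * 5161^4 * 5161^2 * 5161^1 ≡ 5441 * 7041 * 3697 * 5441 * 3009 * 3697 * 5161 (mod 9424).
Accumulate the product:
5441 * 7041 = 38310081 ≡ 1521
1521 * 3697 = 5623137 ≡ 6433
6433 * 5441 = 35001953 ≡ 1217
1217 * 3009 = 3661953 ≡ 5441
5441 * 3697 = 20115377 ≡ 4561
4561 * 5161 = 23539321 ≡ 7593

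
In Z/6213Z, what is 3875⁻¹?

6213 = 1*3875 + 2338
3875 = 1*2338 + 1537
2338 = 1*1537 + 801
1537 = 1*801 + 736
801 = 1*736 + 65
736 = 11*65 + 21
65 = 3*21 + 2
21 = 10*2 + 1
2 = 2*1 + 0
gcd(3875, 6213) = 1, so the inverse exists.
Back-substitute for 1:
1 = 1*21 − 10*2
  = −10*65 + 31*21
  = 31*736 − 351*65
  = −351*801 + 382*736
  = 382*1537 − 733*801
  = −733*2338 + 1115*1537
  = 1115*3875 − 1848*2338
  = −1848*6213 + 2963*3875
So 3875⁻¹ ≡ 2963 (mod 6213).

2963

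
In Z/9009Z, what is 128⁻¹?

By the extended Euclidean algorithm:
9009 = 70*128 + 49
128 = 2*49 + 30
49 = 1*30 + 19
30 = 1*19 + 11
19 = 1*11 + 8
11 = 1*8 + 3
8 = 2*3 + 2
3 = 1*2 + 1
2 = 2*1 + 0
gcd(128, 9009) = 1, so the inverse exists.
Back-substitute for 1:
1 = 1*3 − 1*2
  = −1*8 + 3*3
  = 3*11 − 4*8
  = −4*19 + 7*11
  = 7*30 − 11*19
  = −11*49 + 18*30
  = 18*128 − 47*49
  = −47*9009 + 3308*128
So 128⁻¹ ≡ 3308 (mod 9009).

3308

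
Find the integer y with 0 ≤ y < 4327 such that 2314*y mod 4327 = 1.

By the extended Euclidean algorithm:
4327 = 1*2314 + 2013
2314 = 1*2013 + 301
2013 = 6*301 + 207
301 = 1*207 + 94
207 = 2*94 + 19
94 = 4*19 + 18
19 = 1*18 + 1
18 = 18*1 + 0
gcd(2314, 4327) = 1, so the inverse exists.
Bézout: 1 = 123*4327 − 230*2314.
So 2314⁻¹ ≡ −230 ≡ 4097 (mod 4327).

4097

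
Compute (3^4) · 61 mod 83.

44

(3)^4 ≡ 81 (mod 83)
81 · 61 = 4941 ≡ 44 (mod 83)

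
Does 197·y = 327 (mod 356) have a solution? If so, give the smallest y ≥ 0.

gcd(197, 356) = 1, so a unique solution mod 356 exists.
197⁻¹ ≡ 253 (mod 356).
y ≡ 253·327 ≡ 139 (mod 356).

139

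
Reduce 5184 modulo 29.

5184 = 178*29 + 22, so 5184 ≡ 22 (mod 29).

22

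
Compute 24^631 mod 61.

37

Using repeated squaring:
24^1 ≡ 24 (mod 61)
24^2 ≡ 24^2 = 576 ≡ 27 (mod 61)
24^4 ≡ 27^2 = 729 ≡ 58 (mod 61)
24^8 ≡ 58^2 = 3364 ≡ 9 (mod 61)
24^16 ≡ 9^2 = 81 ≡ 20 (mod 61)
24^32 ≡ 20^2 = 400 ≡ 34 (mod 61)
24^64 ≡ 34^2 = 1156 ≡ 58 (mod 61)
24^128 ≡ 58^2 = 3364 ≡ 9 (mod 61)
24^256 ≡ 9^2 = 81 ≡ 20 (mod 61)
24^512 ≡ 20^2 = 400 ≡ 34 (mod 61)
24^631 = 24^512 × 24^64 × 24^32 × 24^16 × 24^4 × 24^2 × 24^1 ≡ 34 × 58 × 34 × 20 × 58 × 27 × 24 (mod 61).
Accumulate the product:
34 × 58 = 1972 ≡ 20
20 × 34 = 680 ≡ 9
9 × 20 = 180 ≡ 58
58 × 58 = 3364 ≡ 9
9 × 27 = 243 ≡ 60
60 × 24 = 1440 ≡ 37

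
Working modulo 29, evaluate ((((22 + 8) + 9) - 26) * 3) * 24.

8

22 + 8 = 30 ≡ 1 (mod 29)
1 + 9 = 10
10 - 26 = -16 ≡ 13 (mod 29)
13 * 3 = 39 ≡ 10 (mod 29)
10 * 24 = 240 ≡ 8 (mod 29)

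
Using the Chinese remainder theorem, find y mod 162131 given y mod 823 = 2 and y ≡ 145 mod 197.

54320

823⁻¹ mod 197: 823*152 ≡ 1 (mod 197), so 823⁻¹ ≡ 152.
y = 2 + 823*((145 − 2)*152 mod 197) = 2 + 823*66 = 54320.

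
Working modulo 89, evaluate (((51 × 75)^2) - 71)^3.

51 × 75 = 3825 ≡ 87 (mod 89)
(87)^2 ≡ 4 (mod 89)
4 - 71 = -67 ≡ 22 (mod 89)
(22)^3 ≡ 57 (mod 89)

57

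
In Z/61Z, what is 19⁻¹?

By the extended Euclidean algorithm:
61 = 3*19 + 4
19 = 4*4 + 3
4 = 1*3 + 1
3 = 3*1 + 0
gcd(19, 61) = 1, so the inverse exists.
Bézout: 1 = 5*61 − 16*19.
So 19⁻¹ ≡ −16 ≡ 45 (mod 61).

45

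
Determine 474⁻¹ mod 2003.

By the extended Euclidean algorithm:
2003 = 4×474 + 107
474 = 4×107 + 46
107 = 2×46 + 15
46 = 3×15 + 1
15 = 15×1 + 0
gcd(474, 2003) = 1, so the inverse exists.
Bézout: 1 = −31×2003 + 131×474.
So 474⁻¹ ≡ 131 (mod 2003).

131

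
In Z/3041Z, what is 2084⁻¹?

483

Run the extended Euclidean algorithm:
3041 = 1×2084 + 957
2084 = 2×957 + 170
957 = 5×170 + 107
170 = 1×107 + 63
107 = 1×63 + 44
63 = 1×44 + 19
44 = 2×19 + 6
19 = 3×6 + 1
6 = 6×1 + 0
gcd(2084, 3041) = 1, so the inverse exists.
Bézout: 1 = −331×3041 + 483×2084.
So 2084⁻¹ ≡ 483 (mod 3041).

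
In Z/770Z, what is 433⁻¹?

By the extended Euclidean algorithm:
770 = 1·433 + 337
433 = 1·337 + 96
337 = 3·96 + 49
96 = 1·49 + 47
49 = 1·47 + 2
47 = 23·2 + 1
2 = 2·1 + 0
gcd(433, 770) = 1, so the inverse exists.
Back-substitute for 1:
1 = 1·47 − 23·2
  = −23·49 + 24·47
  = 24·96 − 47·49
  = −47·337 + 165·96
  = 165·433 − 212·337
  = −212·770 + 377·433
So 433⁻¹ ≡ 377 (mod 770).

377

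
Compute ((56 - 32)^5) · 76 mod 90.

56 - 32 = 24
(24)^5 ≡ 54 (mod 90)
54 · 76 = 4104 ≡ 54 (mod 90)

54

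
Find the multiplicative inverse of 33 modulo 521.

521 = 15×33 + 26
33 = 1×26 + 7
26 = 3×7 + 5
7 = 1×5 + 2
5 = 2×2 + 1
2 = 2×1 + 0
gcd(33, 521) = 1, so the inverse exists.
Back-substitute for 1:
1 = 1×5 − 2×2
  = −2×7 + 3×5
  = 3×26 − 11×7
  = −11×33 + 14×26
  = 14×521 − 221×33
So 33⁻¹ ≡ −221 ≡ 300 (mod 521).

300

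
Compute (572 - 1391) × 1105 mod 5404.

2877

572 - 1391 = -819 ≡ 4585 (mod 5404)
4585 × 1105 = 5066425 ≡ 2877 (mod 5404)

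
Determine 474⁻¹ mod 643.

487

Apply the Euclidean algorithm and back-substitute:
643 = 1*474 + 169
474 = 2*169 + 136
169 = 1*136 + 33
136 = 4*33 + 4
33 = 8*4 + 1
4 = 4*1 + 0
gcd(474, 643) = 1, so the inverse exists.
Back-substitute for 1:
1 = 1*33 − 8*4
  = −8*136 + 33*33
  = 33*169 − 41*136
  = −41*474 + 115*169
  = 115*643 − 156*474
So 474⁻¹ ≡ −156 ≡ 487 (mod 643).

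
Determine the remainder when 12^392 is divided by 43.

36

Using repeated squaring:
392 in binary is 110001000, i.e. 392 = 256 + 128 + 8.
12^1 ≡ 12 (mod 43)
12^2 ≡ 12^2 = 144 ≡ 15 (mod 43)
12^4 ≡ 15^2 = 225 ≡ 10 (mod 43)
12^8 ≡ 10^2 = 100 ≡ 14 (mod 43)
12^16 ≡ 14^2 = 196 ≡ 24 (mod 43)
12^32 ≡ 24^2 = 576 ≡ 17 (mod 43)
12^64 ≡ 17^2 = 289 ≡ 31 (mod 43)
12^128 ≡ 31^2 = 961 ≡ 15 (mod 43)
12^256 ≡ 15^2 = 225 ≡ 10 (mod 43)
12^392 = 12^256 * 12^128 * 12^8 ≡ 10 * 15 * 14 (mod 43).
Accumulate the product:
10 * 15 = 150 ≡ 21
21 * 14 = 294 ≡ 36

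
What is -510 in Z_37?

-510 = -14·37 + 8, so -510 ≡ 8 (mod 37).

8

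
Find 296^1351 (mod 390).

1351 in binary is 10101000111, i.e. 1351 = 1024 + 256 + 64 + 4 + 2 + 1.
296^1 ≡ 296 (mod 390)
296^2 ≡ 296^2 = 87616 ≡ 256 (mod 390)
296^4 ≡ 256^2 = 65536 ≡ 16 (mod 390)
296^8 ≡ 16^2 = 256 (mod 390)
296^16 ≡ 256^2 = 65536 ≡ 16 (mod 390)
296^32 ≡ 16^2 = 256 (mod 390)
296^64 ≡ 256^2 = 65536 ≡ 16 (mod 390)
296^128 ≡ 16^2 = 256 (mod 390)
296^256 ≡ 256^2 = 65536 ≡ 16 (mod 390)
296^512 ≡ 16^2 = 256 (mod 390)
296^1024 ≡ 256^2 = 65536 ≡ 16 (mod 390)
296^1351 = 296^1024 × 296^256 × 296^64 × 296^4 × 296^2 × 296^1 ≡ 16 × 16 × 16 × 16 × 256 × 296 (mod 390).
Accumulate the product:
16 × 16 = 256
256 × 16 = 4096 ≡ 196
196 × 16 = 3136 ≡ 16
16 × 256 = 4096 ≡ 196
196 × 296 = 58016 ≡ 296

296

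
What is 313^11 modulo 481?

365

11 in binary is 1011, i.e. 11 = 8 + 2 + 1.
313^1 ≡ 313 (mod 481)
313^2 ≡ 313^2 = 97969 ≡ 326 (mod 481)
313^4 ≡ 326^2 = 106276 ≡ 456 (mod 481)
313^8 ≡ 456^2 = 207936 ≡ 144 (mod 481)
313^11 = 313^8 * 313^2 * 313^1 ≡ 144 * 326 * 313 (mod 481).
Accumulate the product:
144 * 326 = 46944 ≡ 287
287 * 313 = 89831 ≡ 365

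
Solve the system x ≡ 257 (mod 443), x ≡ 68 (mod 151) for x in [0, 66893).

443⁻¹ mod 151: 443·15 ≡ 1 (mod 151), so 443⁻¹ ≡ 15.
x = 257 + 443·((68 − 257)·15 mod 151) = 257 + 443·34 = 15319.

15319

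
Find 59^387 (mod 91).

83

59^1 ≡ 59 (mod 91)
59^2 ≡ 59^2 = 3481 ≡ 23 (mod 91)
59^4 ≡ 23^2 = 529 ≡ 74 (mod 91)
59^8 ≡ 74^2 = 5476 ≡ 16 (mod 91)
59^16 ≡ 16^2 = 256 ≡ 74 (mod 91)
59^32 ≡ 74^2 = 5476 ≡ 16 (mod 91)
59^64 ≡ 16^2 = 256 ≡ 74 (mod 91)
59^128 ≡ 74^2 = 5476 ≡ 16 (mod 91)
59^256 ≡ 16^2 = 256 ≡ 74 (mod 91)
59^387 = 59^256 * 59^128 * 59^2 * 59^1 ≡ 74 * 16 * 23 * 59 (mod 91).
Accumulate the product:
74 * 16 = 1184 ≡ 1
1 * 23 = 23
23 * 59 = 1357 ≡ 83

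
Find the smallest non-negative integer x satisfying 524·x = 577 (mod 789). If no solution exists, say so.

gcd(524, 789) = 1, so a unique solution mod 789 exists.
524⁻¹ ≡ 131 (mod 789).
x ≡ 131·577 ≡ 632 (mod 789).

632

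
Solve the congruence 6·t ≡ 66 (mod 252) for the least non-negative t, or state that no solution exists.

11

gcd(6, 252) = 6, and 6 | 66, so solutions exist.
Divide through by 6: 1·t ≡ 11 (mod 42).
1⁻¹ ≡ 1 (mod 42).
t ≡ 1·11 ≡ 11 (mod 42).
The smallest non-negative solution is t = 11.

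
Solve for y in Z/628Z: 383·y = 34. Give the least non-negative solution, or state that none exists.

gcd(383, 628) = 1, so a unique solution mod 628 exists.
383⁻¹ ≡ 223 (mod 628).
y ≡ 223·34 ≡ 46 (mod 628).

46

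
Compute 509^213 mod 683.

By square-and-multiply:
213 in binary is 11010101, i.e. 213 = 128 + 64 + 16 + 4 + 1.
509^1 ≡ 509 (mod 683)
509^2 ≡ 509^2 = 259081 ≡ 224 (mod 683)
509^4 ≡ 224^2 = 50176 ≡ 317 (mod 683)
509^8 ≡ 317^2 = 100489 ≡ 88 (mod 683)
509^16 ≡ 88^2 = 7744 ≡ 231 (mod 683)
509^32 ≡ 231^2 = 53361 ≡ 87 (mod 683)
509^64 ≡ 87^2 = 7569 ≡ 56 (mod 683)
509^128 ≡ 56^2 = 3136 ≡ 404 (mod 683)
509^213 = 509^128 * 509^64 * 509^16 * 509^4 * 509^1 ≡ 404 * 56 * 231 * 317 * 509 (mod 683).
Accumulate the product:
404 * 56 = 22624 ≡ 85
85 * 231 = 19635 ≡ 511
511 * 317 = 161987 ≡ 116
116 * 509 = 59044 ≡ 306

306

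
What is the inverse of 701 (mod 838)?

367

Apply the Euclidean algorithm and back-substitute:
838 = 1*701 + 137
701 = 5*137 + 16
137 = 8*16 + 9
16 = 1*9 + 7
9 = 1*7 + 2
7 = 3*2 + 1
2 = 2*1 + 0
gcd(701, 838) = 1, so the inverse exists.
Back-substitute for 1:
1 = 1*7 − 3*2
  = −3*9 + 4*7
  = 4*16 − 7*9
  = −7*137 + 60*16
  = 60*701 − 307*137
  = −307*838 + 367*701
So 701⁻¹ ≡ 367 (mod 838).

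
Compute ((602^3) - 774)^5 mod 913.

252

(602)^3 ≡ 380 (mod 913)
380 - 774 = -394 ≡ 519 (mod 913)
(519)^5 ≡ 252 (mod 913)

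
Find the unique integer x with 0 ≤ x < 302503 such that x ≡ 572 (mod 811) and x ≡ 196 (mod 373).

811⁻¹ mod 373: 811·132 ≡ 1 (mod 373), so 811⁻¹ ≡ 132.
x = 572 + 811·((196 − 572)·132 mod 373) = 572 + 811·350 = 284422.
Check: 284422 mod 811 = 572, 284422 mod 373 = 196. ✓

284422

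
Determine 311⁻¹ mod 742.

742 = 2×311 + 120
311 = 2×120 + 71
120 = 1×71 + 49
71 = 1×49 + 22
49 = 2×22 + 5
22 = 4×5 + 2
5 = 2×2 + 1
2 = 2×1 + 0
gcd(311, 742) = 1, so the inverse exists.
Back-substitute for 1:
1 = 1×5 − 2×2
  = −2×22 + 9×5
  = 9×49 − 20×22
  = −20×71 + 29×49
  = 29×120 − 49×71
  = −49×311 + 127×120
  = 127×742 − 303×311
So 311⁻¹ ≡ −303 ≡ 439 (mod 742).

439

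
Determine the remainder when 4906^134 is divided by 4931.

Using repeated squaring:
134 in binary is 10000110, i.e. 134 = 128 + 4 + 2.
4906^1 ≡ 4906 (mod 4931)
4906^2 ≡ 4906^2 = 24068836 ≡ 625 (mod 4931)
4906^4 ≡ 625^2 = 390625 ≡ 1076 (mod 4931)
4906^8 ≡ 1076^2 = 1157776 ≡ 3922 (mod 4931)
4906^16 ≡ 3922^2 = 15382084 ≡ 2295 (mod 4931)
4906^32 ≡ 2295^2 = 5267025 ≡ 717 (mod 4931)
4906^64 ≡ 717^2 = 514089 ≡ 1265 (mod 4931)
4906^128 ≡ 1265^2 = 1600225 ≡ 2581 (mod 4931)
4906^134 = 4906^128 * 4906^4 * 4906^2 ≡ 2581 * 1076 * 625 (mod 4931).
Accumulate the product:
2581 * 1076 = 2777156 ≡ 1003
1003 * 625 = 626875 ≡ 638

638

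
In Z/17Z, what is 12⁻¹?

10

17 = 1×12 + 5
12 = 2×5 + 2
5 = 2×2 + 1
2 = 2×1 + 0
gcd(12, 17) = 1, so the inverse exists.
Back-substitute for 1:
1 = 1×5 − 2×2
  = −2×12 + 5×5
  = 5×17 − 7×12
So 12⁻¹ ≡ −7 ≡ 10 (mod 17).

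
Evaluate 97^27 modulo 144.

1

27 in binary is 11011, i.e. 27 = 16 + 8 + 2 + 1.
97^1 ≡ 97 (mod 144)
97^2 ≡ 97^2 = 9409 ≡ 49 (mod 144)
97^4 ≡ 49^2 = 2401 ≡ 97 (mod 144)
97^8 ≡ 97^2 = 9409 ≡ 49 (mod 144)
97^16 ≡ 49^2 = 2401 ≡ 97 (mod 144)
97^27 = 97^16 × 97^8 × 97^2 × 97^1 ≡ 97 × 49 × 49 × 97 (mod 144).
Accumulate the product:
97 × 49 = 4753 ≡ 1
1 × 49 = 49
49 × 97 = 4753 ≡ 1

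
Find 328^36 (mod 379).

1

Using repeated squaring:
36 in binary is 100100, i.e. 36 = 32 + 4.
328^1 ≡ 328 (mod 379)
328^2 ≡ 328^2 = 107584 ≡ 327 (mod 379)
328^4 ≡ 327^2 = 106929 ≡ 51 (mod 379)
328^8 ≡ 51^2 = 2601 ≡ 327 (mod 379)
328^16 ≡ 327^2 = 106929 ≡ 51 (mod 379)
328^32 ≡ 51^2 = 2601 ≡ 327 (mod 379)
328^36 = 328^32 * 328^4 ≡ 327 * 51 (mod 379).
327 * 51 = 16677 ≡ 1 (mod 379).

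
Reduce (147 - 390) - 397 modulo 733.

147 - 390 = -243 ≡ 490 (mod 733)
490 - 397 = 93

93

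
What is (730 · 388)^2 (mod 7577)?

450

730 · 388 = 283240 ≡ 2891 (mod 7577)
(2891)^2 ≡ 450 (mod 7577)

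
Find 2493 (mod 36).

2493 = 69·36 + 9, so 2493 ≡ 9 (mod 36).

9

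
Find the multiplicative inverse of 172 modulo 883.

Apply the Euclidean algorithm and back-substitute:
883 = 5×172 + 23
172 = 7×23 + 11
23 = 2×11 + 1
11 = 11×1 + 0
gcd(172, 883) = 1, so the inverse exists.
Back-substitute for 1:
1 = 1×23 − 2×11
  = −2×172 + 15×23
  = 15×883 − 77×172
So 172⁻¹ ≡ −77 ≡ 806 (mod 883).

806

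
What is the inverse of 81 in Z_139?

139 = 1×81 + 58
81 = 1×58 + 23
58 = 2×23 + 12
23 = 1×12 + 11
12 = 1×11 + 1
11 = 11×1 + 0
gcd(81, 139) = 1, so the inverse exists.
Back-substitute for 1:
1 = 1×12 − 1×11
  = −1×23 + 2×12
  = 2×58 − 5×23
  = −5×81 + 7×58
  = 7×139 − 12×81
So 81⁻¹ ≡ −12 ≡ 127 (mod 139).

127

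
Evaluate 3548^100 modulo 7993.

Using repeated squaring:
3548^1 ≡ 3548 (mod 7993)
3548^2 ≡ 3548^2 = 12588304 ≡ 7322 (mod 7993)
3548^4 ≡ 7322^2 = 53611684 ≡ 2633 (mod 7993)
3548^8 ≡ 2633^2 = 6932689 ≡ 2758 (mod 7993)
3548^16 ≡ 2758^2 = 7606564 ≡ 5221 (mod 7993)
3548^32 ≡ 5221^2 = 27258841 ≡ 2711 (mod 7993)
3548^64 ≡ 2711^2 = 7349521 ≡ 3954 (mod 7993)
3548^100 = 3548^64 * 3548^32 * 3548^4 ≡ 3954 * 2711 * 2633 (mod 7993).
Accumulate the product:
3954 * 2711 = 10719294 ≡ 681
681 * 2633 = 1793073 ≡ 2641

2641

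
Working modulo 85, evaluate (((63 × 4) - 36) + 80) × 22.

52

63 × 4 = 252 ≡ 82 (mod 85)
82 - 36 = 46
46 + 80 = 126 ≡ 41 (mod 85)
41 × 22 = 902 ≡ 52 (mod 85)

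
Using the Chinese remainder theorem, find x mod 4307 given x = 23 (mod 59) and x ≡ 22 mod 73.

59⁻¹ mod 73: 59*26 ≡ 1 (mod 73), so 59⁻¹ ≡ 26.
x = 23 + 59*((22 − 23)*26 mod 73) = 23 + 59*47 = 2796.
Check: 2796 mod 59 = 23, 2796 mod 73 = 22. ✓

2796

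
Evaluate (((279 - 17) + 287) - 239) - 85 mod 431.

279 - 17 = 262
262 + 287 = 549 ≡ 118 (mod 431)
118 - 239 = -121 ≡ 310 (mod 431)
310 - 85 = 225

225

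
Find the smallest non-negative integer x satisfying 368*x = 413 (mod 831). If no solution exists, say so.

175

gcd(368, 831) = 1, so a unique solution mod 831 exists.
368⁻¹ ≡ 761 (mod 831).
x ≡ 761*413 ≡ 175 (mod 831).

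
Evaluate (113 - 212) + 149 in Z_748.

50

113 - 212 = -99 ≡ 649 (mod 748)
649 + 149 = 798 ≡ 50 (mod 748)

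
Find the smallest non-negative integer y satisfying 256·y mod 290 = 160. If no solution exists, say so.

55

gcd(256, 290) = 2, and 2 | 160, so solutions exist.
Divide through by 2: 128·y ≡ 80 (mod 145).
128⁻¹ ≡ 17 (mod 145).
y ≡ 17·80 ≡ 55 (mod 145).
The smallest non-negative solution is y = 55.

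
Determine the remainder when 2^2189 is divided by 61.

Compute successive squares:
2189 in binary is 100010001101, i.e. 2189 = 2048 + 128 + 8 + 4 + 1.
2^1 ≡ 2 (mod 61)
2^2 ≡ 2^2 = 4 (mod 61)
2^4 ≡ 4^2 = 16 (mod 61)
2^8 ≡ 16^2 = 256 ≡ 12 (mod 61)
2^16 ≡ 12^2 = 144 ≡ 22 (mod 61)
2^32 ≡ 22^2 = 484 ≡ 57 (mod 61)
2^64 ≡ 57^2 = 3249 ≡ 16 (mod 61)
2^128 ≡ 16^2 = 256 ≡ 12 (mod 61)
2^256 ≡ 12^2 = 144 ≡ 22 (mod 61)
2^512 ≡ 22^2 = 484 ≡ 57 (mod 61)
2^1024 ≡ 57^2 = 3249 ≡ 16 (mod 61)
2^2048 ≡ 16^2 = 256 ≡ 12 (mod 61)
2^2189 = 2^2048 × 2^128 × 2^8 × 2^4 × 2^1 ≡ 12 × 12 × 12 × 16 × 2 (mod 61).
Accumulate the product:
12 × 12 = 144 ≡ 22
22 × 12 = 264 ≡ 20
20 × 16 = 320 ≡ 15
15 × 2 = 30

30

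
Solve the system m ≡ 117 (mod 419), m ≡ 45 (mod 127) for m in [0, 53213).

35732

419⁻¹ mod 127: 419·117 ≡ 1 (mod 127), so 419⁻¹ ≡ 117.
m = 117 + 419·((45 − 117)·117 mod 127) = 117 + 419·85 = 35732.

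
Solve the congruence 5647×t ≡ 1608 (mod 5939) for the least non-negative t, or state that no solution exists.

gcd(5647, 5939) = 1, so a unique solution mod 5939 exists.
5647⁻¹ ≡ 1200 (mod 5939).
t ≡ 1200×1608 ≡ 5364 (mod 5939).

5364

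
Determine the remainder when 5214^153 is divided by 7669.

153 in binary is 10011001, i.e. 153 = 128 + 16 + 8 + 1.
5214^1 ≡ 5214 (mod 7669)
5214^2 ≡ 5214^2 = 27185796 ≡ 6860 (mod 7669)
5214^4 ≡ 6860^2 = 47059600 ≡ 2616 (mod 7669)
5214^8 ≡ 2616^2 = 6843456 ≡ 2708 (mod 7669)
5214^16 ≡ 2708^2 = 7333264 ≡ 1700 (mod 7669)
5214^32 ≡ 1700^2 = 2890000 ≡ 6456 (mod 7669)
5214^64 ≡ 6456^2 = 41679936 ≡ 6590 (mod 7669)
5214^128 ≡ 6590^2 = 43428100 ≡ 6222 (mod 7669)
5214^153 = 5214^128 · 5214^16 · 5214^8 · 5214^1 ≡ 6222 · 1700 · 2708 · 5214 (mod 7669).
Accumulate the product:
6222 · 1700 = 10577400 ≡ 1849
1849 · 2708 = 5007092 ≡ 6904
6904 · 5214 = 35997456 ≡ 6839

6839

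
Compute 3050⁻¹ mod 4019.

By the extended Euclidean algorithm:
4019 = 1×3050 + 969
3050 = 3×969 + 143
969 = 6×143 + 111
143 = 1×111 + 32
111 = 3×32 + 15
32 = 2×15 + 2
15 = 7×2 + 1
2 = 2×1 + 0
gcd(3050, 4019) = 1, so the inverse exists.
Bézout: 1 = 1429×4019 − 1883×3050.
So 3050⁻¹ ≡ −1883 ≡ 2136 (mod 4019).

2136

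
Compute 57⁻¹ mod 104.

104 = 1×57 + 47
57 = 1×47 + 10
47 = 4×10 + 7
10 = 1×7 + 3
7 = 2×3 + 1
3 = 3×1 + 0
gcd(57, 104) = 1, so the inverse exists.
Back-substitute for 1:
1 = 1×7 − 2×3
  = −2×10 + 3×7
  = 3×47 − 14×10
  = −14×57 + 17×47
  = 17×104 − 31×57
So 57⁻¹ ≡ −31 ≡ 73 (mod 104).

73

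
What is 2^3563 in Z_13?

2^1 ≡ 2 (mod 13)
2^2 ≡ 2^2 = 4 (mod 13)
2^4 ≡ 4^2 = 16 ≡ 3 (mod 13)
2^8 ≡ 3^2 = 9 (mod 13)
2^16 ≡ 9^2 = 81 ≡ 3 (mod 13)
2^32 ≡ 3^2 = 9 (mod 13)
2^64 ≡ 9^2 = 81 ≡ 3 (mod 13)
2^128 ≡ 3^2 = 9 (mod 13)
2^256 ≡ 9^2 = 81 ≡ 3 (mod 13)
2^512 ≡ 3^2 = 9 (mod 13)
2^1024 ≡ 9^2 = 81 ≡ 3 (mod 13)
2^2048 ≡ 3^2 = 9 (mod 13)
2^3563 = 2^2048 × 2^1024 × 2^256 × 2^128 × 2^64 × 2^32 × 2^8 × 2^2 × 2^1 ≡ 9 × 3 × 3 × 9 × 3 × 9 × 9 × 4 × 2 (mod 13).
Accumulate the product:
9 × 3 = 27 ≡ 1
1 × 3 = 3
3 × 9 = 27 ≡ 1
1 × 3 = 3
3 × 9 = 27 ≡ 1
1 × 9 = 9
9 × 4 = 36 ≡ 10
10 × 2 = 20 ≡ 7

7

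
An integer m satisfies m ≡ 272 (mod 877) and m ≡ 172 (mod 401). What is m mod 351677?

233554

877⁻¹ mod 401: 877*262 ≡ 1 (mod 401), so 877⁻¹ ≡ 262.
m = 272 + 877*((172 − 272)*262 mod 401) = 272 + 877*266 = 233554.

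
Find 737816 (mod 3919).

737816 = 188·3919 + 1044, so 737816 ≡ 1044 (mod 3919).

1044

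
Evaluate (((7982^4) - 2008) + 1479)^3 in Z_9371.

4882

(7982)^4 ≡ 2795 (mod 9371)
2795 - 2008 = 787
787 + 1479 = 2266
(2266)^3 ≡ 4882 (mod 9371)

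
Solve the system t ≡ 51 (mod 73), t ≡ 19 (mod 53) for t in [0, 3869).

73⁻¹ mod 53: 73·8 ≡ 1 (mod 53), so 73⁻¹ ≡ 8.
t = 51 + 73·((19 − 51)·8 mod 53) = 51 + 73·9 = 708.
Check: 708 mod 73 = 51, 708 mod 53 = 19. ✓

708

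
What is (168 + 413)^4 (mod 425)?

421

168 + 413 = 581 ≡ 156 (mod 425)
(156)^4 ≡ 421 (mod 425)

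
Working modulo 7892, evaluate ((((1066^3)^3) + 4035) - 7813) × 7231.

1138

(1066)^3 ≡ 4524 (mod 7892)
(4524)^3 ≡ 6988 (mod 7892)
6988 + 4035 = 11023 ≡ 3131 (mod 7892)
3131 - 7813 = -4682 ≡ 3210 (mod 7892)
3210 × 7231 = 23211510 ≡ 1138 (mod 7892)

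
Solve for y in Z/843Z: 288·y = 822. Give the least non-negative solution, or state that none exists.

278

gcd(288, 843) = 3, and 3 | 822, so solutions exist.
Divide through by 3: 96·y ≡ 274 (mod 281).
96⁻¹ ≡ 161 (mod 281).
y ≡ 161·274 ≡ 278 (mod 281).
The smallest non-negative solution is y = 278.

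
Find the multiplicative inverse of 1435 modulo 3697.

3697 = 2×1435 + 827
1435 = 1×827 + 608
827 = 1×608 + 219
608 = 2×219 + 170
219 = 1×170 + 49
170 = 3×49 + 23
49 = 2×23 + 3
23 = 7×3 + 2
3 = 1×2 + 1
2 = 2×1 + 0
gcd(1435, 3697) = 1, so the inverse exists.
Bézout: 1 = 498×3697 − 1283×1435.
So 1435⁻¹ ≡ −1283 ≡ 2414 (mod 3697).

2414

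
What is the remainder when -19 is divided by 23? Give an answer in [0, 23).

-19 = -1×23 + 4, so -19 ≡ 4 (mod 23).

4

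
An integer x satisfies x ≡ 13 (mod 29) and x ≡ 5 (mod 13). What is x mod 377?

187

29⁻¹ mod 13: 29×9 ≡ 1 (mod 13), so 29⁻¹ ≡ 9.
x = 13 + 29×((5 − 13)×9 mod 13) = 13 + 29×6 = 187.
Check: 187 mod 29 = 13, 187 mod 13 = 5. ✓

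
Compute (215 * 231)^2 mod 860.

645

215 * 231 = 49665 ≡ 645 (mod 860)
(645)^2 ≡ 645 (mod 860)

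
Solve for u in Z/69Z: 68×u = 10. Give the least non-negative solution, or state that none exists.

59

gcd(68, 69) = 1, so a unique solution mod 69 exists.
68⁻¹ ≡ 68 (mod 69).
u ≡ 68×10 ≡ 59 (mod 69).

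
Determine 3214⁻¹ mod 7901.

3980

7901 = 2*3214 + 1473
3214 = 2*1473 + 268
1473 = 5*268 + 133
268 = 2*133 + 2
133 = 66*2 + 1
2 = 2*1 + 0
gcd(3214, 7901) = 1, so the inverse exists.
Bézout: 1 = 1595*7901 − 3921*3214.
So 3214⁻¹ ≡ −3921 ≡ 3980 (mod 7901).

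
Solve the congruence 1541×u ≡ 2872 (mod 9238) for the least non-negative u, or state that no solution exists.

gcd(1541, 9238) = 1, so a unique solution mod 9238 exists.
1541⁻¹ ≡ 3465 (mod 9238).
u ≡ 3465×2872 ≡ 2154 (mod 9238).

2154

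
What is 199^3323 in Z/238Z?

3323 in binary is 110011111011, i.e. 3323 = 2048 + 1024 + 128 + 64 + 32 + 16 + 8 + 2 + 1.
199^1 ≡ 199 (mod 238)
199^2 ≡ 199^2 = 39601 ≡ 93 (mod 238)
199^4 ≡ 93^2 = 8649 ≡ 81 (mod 238)
199^8 ≡ 81^2 = 6561 ≡ 135 (mod 238)
199^16 ≡ 135^2 = 18225 ≡ 137 (mod 238)
199^32 ≡ 137^2 = 18769 ≡ 205 (mod 238)
199^64 ≡ 205^2 = 42025 ≡ 137 (mod 238)
199^128 ≡ 137^2 = 18769 ≡ 205 (mod 238)
199^256 ≡ 205^2 = 42025 ≡ 137 (mod 238)
199^512 ≡ 137^2 = 18769 ≡ 205 (mod 238)
199^1024 ≡ 205^2 = 42025 ≡ 137 (mod 238)
199^2048 ≡ 137^2 = 18769 ≡ 205 (mod 238)
199^3323 = 199^2048 · 199^1024 · 199^128 · 199^64 · 199^32 · 199^16 · 199^8 · 199^2 · 199^1 ≡ 205 · 137 · 205 · 137 · 205 · 137 · 135 · 93 · 199 (mod 238).
Accumulate the product:
205 · 137 = 28085 ≡ 1
1 · 205 = 205
205 · 137 = 28085 ≡ 1
1 · 205 = 205
205 · 137 = 28085 ≡ 1
1 · 135 = 135
135 · 93 = 12555 ≡ 179
179 · 199 = 35621 ≡ 159

159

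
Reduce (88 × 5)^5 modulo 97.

88 × 5 = 440 ≡ 52 (mod 97)
(52)^5 ≡ 19 (mod 97)

19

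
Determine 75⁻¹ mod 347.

310

Run the extended Euclidean algorithm:
347 = 4*75 + 47
75 = 1*47 + 28
47 = 1*28 + 19
28 = 1*19 + 9
19 = 2*9 + 1
9 = 9*1 + 0
gcd(75, 347) = 1, so the inverse exists.
Back-substitute for 1:
1 = 1*19 − 2*9
  = −2*28 + 3*19
  = 3*47 − 5*28
  = −5*75 + 8*47
  = 8*347 − 37*75
So 75⁻¹ ≡ −37 ≡ 310 (mod 347).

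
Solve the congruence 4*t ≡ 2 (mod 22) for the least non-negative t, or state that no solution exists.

gcd(4, 22) = 2, and 2 | 2, so solutions exist.
Divide through by 2: 2*t ≡ 1 mod 11.
2⁻¹ ≡ 6 (mod 11).
t ≡ 6*1 ≡ 6 (mod 11).
The smallest non-negative solution is t = 6.

6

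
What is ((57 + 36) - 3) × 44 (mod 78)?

57 + 36 = 93 ≡ 15 (mod 78)
15 - 3 = 12
12 × 44 = 528 ≡ 60 (mod 78)

60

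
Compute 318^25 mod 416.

Compute successive squares:
25 in binary is 11001, i.e. 25 = 16 + 8 + 1.
318^1 ≡ 318 (mod 416)
318^2 ≡ 318^2 = 101124 ≡ 36 (mod 416)
318^4 ≡ 36^2 = 1296 ≡ 48 (mod 416)
318^8 ≡ 48^2 = 2304 ≡ 224 (mod 416)
318^16 ≡ 224^2 = 50176 ≡ 256 (mod 416)
318^25 = 318^16 × 318^8 × 318^1 ≡ 256 × 224 × 318 (mod 416).
Accumulate the product:
256 × 224 = 57344 ≡ 352
352 × 318 = 111936 ≡ 32

32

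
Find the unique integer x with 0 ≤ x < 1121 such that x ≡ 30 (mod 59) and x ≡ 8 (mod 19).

59⁻¹ mod 19: 59·10 ≡ 1 (mod 19), so 59⁻¹ ≡ 10.
x = 30 + 59·((8 − 30)·10 mod 19) = 30 + 59·8 = 502.

502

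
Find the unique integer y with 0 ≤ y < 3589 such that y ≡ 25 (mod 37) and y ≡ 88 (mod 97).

2319

37⁻¹ mod 97: 37*21 ≡ 1 (mod 97), so 37⁻¹ ≡ 21.
y = 25 + 37*((88 − 25)*21 mod 97) = 25 + 37*62 = 2319.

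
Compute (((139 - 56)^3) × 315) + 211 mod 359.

139 - 56 = 83
(83)^3 ≡ 259 (mod 359)
259 × 315 = 81585 ≡ 92 (mod 359)
92 + 211 = 303

303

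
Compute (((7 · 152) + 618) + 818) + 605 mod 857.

534

7 · 152 = 1064 ≡ 207 (mod 857)
207 + 618 = 825
825 + 818 = 1643 ≡ 786 (mod 857)
786 + 605 = 1391 ≡ 534 (mod 857)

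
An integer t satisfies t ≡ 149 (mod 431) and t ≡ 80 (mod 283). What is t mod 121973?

431⁻¹ mod 283: 431·109 ≡ 1 (mod 283), so 431⁻¹ ≡ 109.
t = 149 + 431·((80 − 149)·109 mod 283) = 149 + 431·120 = 51869.

51869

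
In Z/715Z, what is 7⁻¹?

613

Apply the Euclidean algorithm and back-substitute:
715 = 102*7 + 1
7 = 7*1 + 0
gcd(7, 715) = 1, so the inverse exists.
Bézout: 1 = 1*715 − 102*7.
So 7⁻¹ ≡ −102 ≡ 613 (mod 715).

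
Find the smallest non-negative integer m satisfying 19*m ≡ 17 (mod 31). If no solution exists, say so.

gcd(19, 31) = 1, so a unique solution mod 31 exists.
19⁻¹ ≡ 18 (mod 31).
m ≡ 18*17 ≡ 27 (mod 31).

27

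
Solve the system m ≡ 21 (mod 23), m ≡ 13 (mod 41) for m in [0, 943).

136

23⁻¹ mod 41: 23×25 ≡ 1 (mod 41), so 23⁻¹ ≡ 25.
m = 21 + 23×((13 − 21)×25 mod 41) = 21 + 23×5 = 136.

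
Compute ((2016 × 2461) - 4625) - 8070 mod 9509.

2016 × 2461 = 4961376 ≡ 7187 (mod 9509)
7187 - 4625 = 2562
2562 - 8070 = -5508 ≡ 4001 (mod 9509)

4001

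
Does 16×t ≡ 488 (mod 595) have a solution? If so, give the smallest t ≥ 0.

328

gcd(16, 595) = 1, so a unique solution mod 595 exists.
16⁻¹ ≡ 186 (mod 595).
t ≡ 186×488 ≡ 328 (mod 595).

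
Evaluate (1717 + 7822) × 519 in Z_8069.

4444

1717 + 7822 = 9539 ≡ 1470 (mod 8069)
1470 × 519 = 762930 ≡ 4444 (mod 8069)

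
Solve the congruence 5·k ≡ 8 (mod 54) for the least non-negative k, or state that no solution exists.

34

gcd(5, 54) = 1, so a unique solution mod 54 exists.
5⁻¹ ≡ 11 (mod 54).
k ≡ 11·8 ≡ 34 (mod 54).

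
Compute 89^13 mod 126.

By square-and-multiply:
13 in binary is 1101, i.e. 13 = 8 + 4 + 1.
89^1 ≡ 89 (mod 126)
89^2 ≡ 89^2 = 7921 ≡ 109 (mod 126)
89^4 ≡ 109^2 = 11881 ≡ 37 (mod 126)
89^8 ≡ 37^2 = 1369 ≡ 109 (mod 126)
89^13 = 89^8 · 89^4 · 89^1 ≡ 109 · 37 · 89 (mod 126).
Accumulate the product:
109 · 37 = 4033 ≡ 1
1 · 89 = 89

89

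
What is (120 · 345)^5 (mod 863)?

277

120 · 345 = 41400 ≡ 839 (mod 863)
(839)^5 ≡ 277 (mod 863)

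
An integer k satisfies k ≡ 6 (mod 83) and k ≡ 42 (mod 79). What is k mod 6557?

753

83⁻¹ mod 79: 83×20 ≡ 1 (mod 79), so 83⁻¹ ≡ 20.
k = 6 + 83×((42 − 6)×20 mod 79) = 6 + 83×9 = 753.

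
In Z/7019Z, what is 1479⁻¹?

6739

By the extended Euclidean algorithm:
7019 = 4*1479 + 1103
1479 = 1*1103 + 376
1103 = 2*376 + 351
376 = 1*351 + 25
351 = 14*25 + 1
25 = 25*1 + 0
gcd(1479, 7019) = 1, so the inverse exists.
Bézout: 1 = 59*7019 − 280*1479.
So 1479⁻¹ ≡ −280 ≡ 6739 (mod 7019).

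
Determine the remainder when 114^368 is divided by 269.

114^1 ≡ 114 (mod 269)
114^2 ≡ 114^2 = 12996 ≡ 84 (mod 269)
114^4 ≡ 84^2 = 7056 ≡ 62 (mod 269)
114^8 ≡ 62^2 = 3844 ≡ 78 (mod 269)
114^16 ≡ 78^2 = 6084 ≡ 166 (mod 269)
114^32 ≡ 166^2 = 27556 ≡ 118 (mod 269)
114^64 ≡ 118^2 = 13924 ≡ 205 (mod 269)
114^128 ≡ 205^2 = 42025 ≡ 61 (mod 269)
114^256 ≡ 61^2 = 3721 ≡ 224 (mod 269)
114^368 = 114^256 * 114^64 * 114^32 * 114^16 ≡ 224 * 205 * 118 * 166 (mod 269).
Accumulate the product:
224 * 205 = 45920 ≡ 190
190 * 118 = 22420 ≡ 93
93 * 166 = 15438 ≡ 105

105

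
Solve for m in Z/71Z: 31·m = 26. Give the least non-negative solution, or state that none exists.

10

gcd(31, 71) = 1, so a unique solution mod 71 exists.
31⁻¹ ≡ 55 (mod 71).
m ≡ 55·26 ≡ 10 (mod 71).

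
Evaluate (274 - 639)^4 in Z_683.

234

274 - 639 = -365 ≡ 318 (mod 683)
(318)^4 ≡ 234 (mod 683)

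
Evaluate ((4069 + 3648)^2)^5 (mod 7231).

2062

4069 + 3648 = 7717 ≡ 486 (mod 7231)
(486)^2 ≡ 4804 (mod 7231)
(4804)^5 ≡ 2062 (mod 7231)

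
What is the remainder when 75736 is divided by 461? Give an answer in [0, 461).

132

75736 = 164*461 + 132, so 75736 ≡ 132 (mod 461).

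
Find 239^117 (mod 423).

By square-and-multiply:
239^1 ≡ 239 (mod 423)
239^2 ≡ 239^2 = 57121 ≡ 16 (mod 423)
239^4 ≡ 16^2 = 256 (mod 423)
239^8 ≡ 256^2 = 65536 ≡ 394 (mod 423)
239^16 ≡ 394^2 = 155236 ≡ 418 (mod 423)
239^32 ≡ 418^2 = 174724 ≡ 25 (mod 423)
239^64 ≡ 25^2 = 625 ≡ 202 (mod 423)
239^117 = 239^64 · 239^32 · 239^16 · 239^4 · 239^1 ≡ 202 · 25 · 418 · 256 · 239 (mod 423).
Accumulate the product:
202 · 25 = 5050 ≡ 397
397 · 418 = 165946 ≡ 130
130 · 256 = 33280 ≡ 286
286 · 239 = 68354 ≡ 251

251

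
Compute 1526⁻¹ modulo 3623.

3623 = 2×1526 + 571
1526 = 2×571 + 384
571 = 1×384 + 187
384 = 2×187 + 10
187 = 18×10 + 7
10 = 1×7 + 3
7 = 2×3 + 1
3 = 3×1 + 0
gcd(1526, 3623) = 1, so the inverse exists.
Bézout: 1 = 457×3623 − 1085×1526.
So 1526⁻¹ ≡ −1085 ≡ 2538 (mod 3623).

2538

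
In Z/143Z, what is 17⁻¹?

101

143 = 8·17 + 7
17 = 2·7 + 3
7 = 2·3 + 1
3 = 3·1 + 0
gcd(17, 143) = 1, so the inverse exists.
Back-substitute for 1:
1 = 1·7 − 2·3
  = −2·17 + 5·7
  = 5·143 − 42·17
So 17⁻¹ ≡ −42 ≡ 101 (mod 143).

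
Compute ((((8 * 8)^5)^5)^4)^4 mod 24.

16

8 * 8 = 64 ≡ 16 (mod 24)
(16)^5 ≡ 16 (mod 24)
(16)^5 ≡ 16 (mod 24)
(16)^4 ≡ 16 (mod 24)
(16)^4 ≡ 16 (mod 24)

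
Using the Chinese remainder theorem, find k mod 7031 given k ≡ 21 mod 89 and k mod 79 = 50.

89⁻¹ mod 79: 89*8 ≡ 1 (mod 79), so 89⁻¹ ≡ 8.
k = 21 + 89*((50 − 21)*8 mod 79) = 21 + 89*74 = 6607.
Check: 6607 mod 89 = 21, 6607 mod 79 = 50. ✓

6607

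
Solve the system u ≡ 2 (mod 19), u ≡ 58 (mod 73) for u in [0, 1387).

496

19⁻¹ mod 73: 19×50 ≡ 1 (mod 73), so 19⁻¹ ≡ 50.
u = 2 + 19×((58 − 2)×50 mod 73) = 2 + 19×26 = 496.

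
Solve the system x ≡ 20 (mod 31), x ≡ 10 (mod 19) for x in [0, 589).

31⁻¹ mod 19: 31·8 ≡ 1 (mod 19), so 31⁻¹ ≡ 8.
x = 20 + 31·((10 − 20)·8 mod 19) = 20 + 31·15 = 485.

485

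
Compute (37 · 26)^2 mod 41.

37 · 26 = 962 ≡ 19 (mod 41)
(19)^2 ≡ 33 (mod 41)

33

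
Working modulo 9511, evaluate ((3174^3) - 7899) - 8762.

(3174)^3 ≡ 7799 (mod 9511)
7799 - 7899 = -100 ≡ 9411 (mod 9511)
9411 - 8762 = 649

649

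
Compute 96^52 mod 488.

Using repeated squaring:
96^1 ≡ 96 (mod 488)
96^2 ≡ 96^2 = 9216 ≡ 432 (mod 488)
96^4 ≡ 432^2 = 186624 ≡ 208 (mod 488)
96^8 ≡ 208^2 = 43264 ≡ 320 (mod 488)
96^16 ≡ 320^2 = 102400 ≡ 408 (mod 488)
96^32 ≡ 408^2 = 166464 ≡ 56 (mod 488)
96^52 = 96^32 * 96^16 * 96^4 ≡ 56 * 408 * 208 (mod 488).
Accumulate the product:
56 * 408 = 22848 ≡ 400
400 * 208 = 83200 ≡ 240

240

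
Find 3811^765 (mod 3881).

765 in binary is 1011111101, i.e. 765 = 512 + 128 + 64 + 32 + 16 + 8 + 4 + 1.
3811^1 ≡ 3811 (mod 3881)
3811^2 ≡ 3811^2 = 14523721 ≡ 1019 (mod 3881)
3811^4 ≡ 1019^2 = 1038361 ≡ 2134 (mod 3881)
3811^8 ≡ 2134^2 = 4553956 ≡ 1543 (mod 3881)
3811^16 ≡ 1543^2 = 2380849 ≡ 1796 (mod 3881)
3811^32 ≡ 1796^2 = 3225616 ≡ 505 (mod 3881)
3811^64 ≡ 505^2 = 255025 ≡ 2760 (mod 3881)
3811^128 ≡ 2760^2 = 7617600 ≡ 3078 (mod 3881)
3811^256 ≡ 3078^2 = 9474084 ≡ 563 (mod 3881)
3811^512 ≡ 563^2 = 316969 ≡ 2608 (mod 3881)
3811^765 = 3811^512 * 3811^128 * 3811^64 * 3811^32 * 3811^16 * 3811^8 * 3811^4 * 3811^1 ≡ 2608 * 3078 * 2760 * 505 * 1796 * 1543 * 2134 * 3811 (mod 3881).
Accumulate the product:
2608 * 3078 = 8027424 ≡ 1516
1516 * 2760 = 4184160 ≡ 442
442 * 505 = 223210 ≡ 1993
1993 * 1796 = 3579428 ≡ 1146
1146 * 1543 = 1768278 ≡ 2423
2423 * 2134 = 5170682 ≡ 1190
1190 * 3811 = 4535090 ≡ 2082

2082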